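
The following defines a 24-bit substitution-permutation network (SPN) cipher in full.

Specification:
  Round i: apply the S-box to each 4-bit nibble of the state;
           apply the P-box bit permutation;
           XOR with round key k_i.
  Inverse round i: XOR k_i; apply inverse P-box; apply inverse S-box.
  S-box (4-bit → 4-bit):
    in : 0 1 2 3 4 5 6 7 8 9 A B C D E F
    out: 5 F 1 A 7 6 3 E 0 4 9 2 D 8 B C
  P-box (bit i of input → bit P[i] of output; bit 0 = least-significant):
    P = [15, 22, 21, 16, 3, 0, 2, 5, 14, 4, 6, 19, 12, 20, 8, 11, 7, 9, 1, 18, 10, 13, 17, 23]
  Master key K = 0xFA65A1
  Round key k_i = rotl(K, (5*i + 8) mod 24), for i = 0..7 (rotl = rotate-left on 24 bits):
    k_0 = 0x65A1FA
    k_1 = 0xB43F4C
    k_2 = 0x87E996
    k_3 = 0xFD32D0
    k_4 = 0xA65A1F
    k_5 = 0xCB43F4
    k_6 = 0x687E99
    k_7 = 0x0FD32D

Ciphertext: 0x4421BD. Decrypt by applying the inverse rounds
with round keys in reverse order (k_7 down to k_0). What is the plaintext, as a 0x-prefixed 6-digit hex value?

0xFBE9C1

s_0 = ciphertext = 0x4421BD
s_1 = InvRound(s_0, k_7) = 0x562E8E
s_2 = InvRound(s_1, k_6) = 0x9F6E59
s_3 = InvRound(s_2, k_5) = 0x6A781B
s_4 = InvRound(s_3, k_4) = 0x338D9B
s_5 = InvRound(s_4, k_3) = 0x17CF66
s_6 = InvRound(s_5, k_2) = 0xE6B5D8
s_7 = InvRound(s_6, k_1) = 0x963B96
s_8 = InvRound(s_7, k_0) = 0xFBE9C1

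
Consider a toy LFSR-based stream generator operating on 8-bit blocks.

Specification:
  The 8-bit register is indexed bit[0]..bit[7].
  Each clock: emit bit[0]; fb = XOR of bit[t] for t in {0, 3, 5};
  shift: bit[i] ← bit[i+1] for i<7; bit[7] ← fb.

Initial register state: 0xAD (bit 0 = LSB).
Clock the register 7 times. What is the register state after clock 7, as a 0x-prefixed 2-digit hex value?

reg_0 = 0xAD
clock 1: out=1, reg = 0xD6
clock 2: out=0, reg = 0x6B
clock 3: out=1, reg = 0xB5
clock 4: out=1, reg = 0x5A
clock 5: out=0, reg = 0xAD
clock 6: out=1, reg = 0xD6
clock 7: out=0, reg = 0x6B

0x6B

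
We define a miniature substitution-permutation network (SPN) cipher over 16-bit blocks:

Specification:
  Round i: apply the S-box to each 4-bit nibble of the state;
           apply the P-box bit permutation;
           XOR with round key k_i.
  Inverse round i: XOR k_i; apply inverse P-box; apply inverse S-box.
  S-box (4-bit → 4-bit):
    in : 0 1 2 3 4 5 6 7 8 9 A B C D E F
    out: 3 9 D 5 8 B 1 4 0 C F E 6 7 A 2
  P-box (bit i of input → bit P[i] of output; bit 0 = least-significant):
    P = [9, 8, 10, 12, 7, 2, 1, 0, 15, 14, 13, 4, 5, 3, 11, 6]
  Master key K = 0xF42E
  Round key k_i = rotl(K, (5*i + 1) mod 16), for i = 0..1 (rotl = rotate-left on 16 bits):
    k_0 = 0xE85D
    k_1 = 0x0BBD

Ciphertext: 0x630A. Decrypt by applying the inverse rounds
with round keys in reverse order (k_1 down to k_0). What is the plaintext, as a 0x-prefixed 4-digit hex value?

0x1555

s_0 = ciphertext = 0x630A
s_1 = InvRound(s_0, k_1) = 0x3BA8
s_2 = InvRound(s_1, k_0) = 0x1555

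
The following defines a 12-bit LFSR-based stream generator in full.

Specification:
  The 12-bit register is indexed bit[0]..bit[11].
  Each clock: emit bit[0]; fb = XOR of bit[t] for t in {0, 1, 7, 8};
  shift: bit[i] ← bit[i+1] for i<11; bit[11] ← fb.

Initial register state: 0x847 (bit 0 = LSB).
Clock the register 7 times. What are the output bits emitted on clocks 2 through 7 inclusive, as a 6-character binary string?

110001

reg_0 = 0x847
clock 1: out=1, reg = 0x423
clock 2: out=1, reg = 0x211
clock 3: out=1, reg = 0x908
clock 4: out=0, reg = 0xC84
clock 5: out=0, reg = 0xE42
clock 6: out=0, reg = 0xF21
clock 7: out=1, reg = 0x790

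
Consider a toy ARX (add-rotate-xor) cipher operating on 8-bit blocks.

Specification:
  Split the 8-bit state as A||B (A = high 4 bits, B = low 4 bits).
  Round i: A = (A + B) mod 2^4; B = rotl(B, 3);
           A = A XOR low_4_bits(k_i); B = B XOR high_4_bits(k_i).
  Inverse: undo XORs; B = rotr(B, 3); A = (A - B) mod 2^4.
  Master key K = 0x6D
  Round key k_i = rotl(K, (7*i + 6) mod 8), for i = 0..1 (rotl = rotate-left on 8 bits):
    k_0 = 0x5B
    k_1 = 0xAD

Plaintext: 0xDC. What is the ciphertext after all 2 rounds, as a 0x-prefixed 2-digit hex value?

s_0 = plaintext = 0xDC
s_1 = Round(s_0, k_0) = 0x23
s_2 = Round(s_1, k_1) = 0x83

0x83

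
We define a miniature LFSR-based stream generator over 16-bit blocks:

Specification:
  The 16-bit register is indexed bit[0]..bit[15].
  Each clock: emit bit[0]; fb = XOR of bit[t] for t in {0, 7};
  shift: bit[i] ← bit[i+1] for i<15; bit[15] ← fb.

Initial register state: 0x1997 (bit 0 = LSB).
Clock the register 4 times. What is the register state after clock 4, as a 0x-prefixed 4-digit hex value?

reg_0 = 0x1997
clock 1: out=1, reg = 0x0CCB
clock 2: out=1, reg = 0x0665
clock 3: out=1, reg = 0x8332
clock 4: out=0, reg = 0x4199

0x4199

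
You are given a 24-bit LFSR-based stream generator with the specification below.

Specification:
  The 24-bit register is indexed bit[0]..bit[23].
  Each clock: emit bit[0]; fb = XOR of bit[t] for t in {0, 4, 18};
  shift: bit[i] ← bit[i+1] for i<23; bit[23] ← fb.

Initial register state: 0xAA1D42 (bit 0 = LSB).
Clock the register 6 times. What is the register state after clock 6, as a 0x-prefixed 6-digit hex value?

reg_0 = 0xAA1D42
clock 1: out=0, reg = 0x550EA1
clock 2: out=1, reg = 0x2A8750
clock 3: out=0, reg = 0x9543A8
clock 4: out=0, reg = 0xCAA1D4
clock 5: out=0, reg = 0xE550EA
clock 6: out=0, reg = 0xF2A875

0xF2A875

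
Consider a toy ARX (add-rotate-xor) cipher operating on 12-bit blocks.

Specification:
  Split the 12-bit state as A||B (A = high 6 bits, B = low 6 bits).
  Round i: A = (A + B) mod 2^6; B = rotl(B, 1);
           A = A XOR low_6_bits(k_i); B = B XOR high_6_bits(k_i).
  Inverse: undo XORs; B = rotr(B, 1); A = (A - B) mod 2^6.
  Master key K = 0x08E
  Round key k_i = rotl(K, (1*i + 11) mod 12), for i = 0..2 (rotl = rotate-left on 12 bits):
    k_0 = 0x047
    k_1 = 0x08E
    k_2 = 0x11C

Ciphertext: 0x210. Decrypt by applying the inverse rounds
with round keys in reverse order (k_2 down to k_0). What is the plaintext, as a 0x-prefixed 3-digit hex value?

0x962

s_0 = ciphertext = 0x210
s_1 = InvRound(s_0, k_2) = 0x28A
s_2 = InvRound(s_1, k_1) = 0x004
s_3 = InvRound(s_2, k_0) = 0x962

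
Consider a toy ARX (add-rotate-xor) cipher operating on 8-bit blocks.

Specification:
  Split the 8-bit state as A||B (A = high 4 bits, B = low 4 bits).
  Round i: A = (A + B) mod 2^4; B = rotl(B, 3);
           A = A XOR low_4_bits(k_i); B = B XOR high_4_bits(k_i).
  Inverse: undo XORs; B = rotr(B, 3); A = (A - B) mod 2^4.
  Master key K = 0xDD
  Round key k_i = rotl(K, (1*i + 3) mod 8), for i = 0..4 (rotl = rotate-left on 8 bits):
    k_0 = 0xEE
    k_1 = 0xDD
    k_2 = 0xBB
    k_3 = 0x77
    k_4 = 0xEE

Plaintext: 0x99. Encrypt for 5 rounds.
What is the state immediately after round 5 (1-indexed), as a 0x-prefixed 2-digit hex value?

s_0 = plaintext = 0x99
s_1 = Round(s_0, k_0) = 0xC2
s_2 = Round(s_1, k_1) = 0x3C
s_3 = Round(s_2, k_2) = 0x4D
s_4 = Round(s_3, k_3) = 0x69
s_5 = Round(s_4, k_4) = 0x12

0x12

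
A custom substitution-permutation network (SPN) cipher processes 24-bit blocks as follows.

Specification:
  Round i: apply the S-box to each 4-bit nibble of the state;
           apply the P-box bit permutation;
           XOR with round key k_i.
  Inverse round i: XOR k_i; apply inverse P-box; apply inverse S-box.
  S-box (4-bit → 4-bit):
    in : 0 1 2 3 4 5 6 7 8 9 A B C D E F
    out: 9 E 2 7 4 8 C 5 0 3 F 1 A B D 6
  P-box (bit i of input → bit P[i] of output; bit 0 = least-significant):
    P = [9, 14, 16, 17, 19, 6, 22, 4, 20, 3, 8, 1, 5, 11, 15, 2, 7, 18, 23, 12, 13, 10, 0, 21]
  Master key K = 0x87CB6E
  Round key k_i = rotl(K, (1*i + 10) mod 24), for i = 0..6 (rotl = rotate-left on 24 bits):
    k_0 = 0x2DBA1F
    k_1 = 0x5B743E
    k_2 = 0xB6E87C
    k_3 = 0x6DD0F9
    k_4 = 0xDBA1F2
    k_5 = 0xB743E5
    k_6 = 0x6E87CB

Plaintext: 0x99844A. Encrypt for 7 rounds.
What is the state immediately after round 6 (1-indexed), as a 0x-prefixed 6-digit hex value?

0xCEE69A

s_0 = plaintext = 0x99844A
s_1 = Round(s_0, k_0) = 0x6ADD9F
s_2 = Round(s_1, k_1) = 0xE62CD1
s_3 = Round(s_2, k_2) = 0x1D9027
s_4 = Round(s_3, k_3) = 0x58CE1A
s_5 = Round(s_4, k_4) = 0xA8EAA4
s_6 = Round(s_5, k_5) = 0xCEE69A
s_7 = Round(s_6, k_6) = 0xC5502D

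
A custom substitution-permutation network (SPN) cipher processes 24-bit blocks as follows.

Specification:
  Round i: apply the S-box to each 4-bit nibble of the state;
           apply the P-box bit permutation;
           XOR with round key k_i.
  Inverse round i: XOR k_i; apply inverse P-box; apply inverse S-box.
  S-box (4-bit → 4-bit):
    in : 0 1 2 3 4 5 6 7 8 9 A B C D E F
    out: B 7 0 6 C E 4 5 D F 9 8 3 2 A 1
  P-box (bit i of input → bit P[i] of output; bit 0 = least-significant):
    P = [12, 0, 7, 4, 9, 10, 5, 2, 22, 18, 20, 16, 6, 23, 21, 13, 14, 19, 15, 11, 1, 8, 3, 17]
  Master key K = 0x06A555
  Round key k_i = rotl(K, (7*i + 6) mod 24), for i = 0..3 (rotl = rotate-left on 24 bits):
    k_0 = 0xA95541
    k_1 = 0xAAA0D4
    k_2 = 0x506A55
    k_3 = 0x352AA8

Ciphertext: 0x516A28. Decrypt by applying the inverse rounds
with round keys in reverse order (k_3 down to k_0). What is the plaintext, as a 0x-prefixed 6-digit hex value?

0xC48482

s_0 = ciphertext = 0x516A28
s_1 = InvRound(s_0, k_3) = 0x2F6C26
s_2 = InvRound(s_1, k_2) = 0xAD791E
s_3 = InvRound(s_2, k_1) = 0x98FE27
s_4 = InvRound(s_3, k_0) = 0xC48482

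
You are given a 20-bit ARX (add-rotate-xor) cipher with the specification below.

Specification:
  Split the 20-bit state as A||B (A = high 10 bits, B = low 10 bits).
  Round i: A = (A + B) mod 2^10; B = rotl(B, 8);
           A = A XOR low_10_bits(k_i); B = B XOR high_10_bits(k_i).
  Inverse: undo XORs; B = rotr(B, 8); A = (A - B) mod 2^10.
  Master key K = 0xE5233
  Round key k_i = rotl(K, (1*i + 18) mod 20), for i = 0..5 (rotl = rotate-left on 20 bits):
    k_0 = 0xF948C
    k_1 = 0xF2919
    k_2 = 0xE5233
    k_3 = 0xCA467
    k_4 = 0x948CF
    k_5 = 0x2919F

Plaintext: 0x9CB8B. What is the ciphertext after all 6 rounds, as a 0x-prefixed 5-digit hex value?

s_0 = plaintext = 0x9CB8B
s_1 = Round(s_0, k_0) = 0x5C407
s_2 = Round(s_1, k_1) = 0x184CB
s_3 = Round(s_2, k_2) = 0xC7CA6
s_4 = Round(s_3, k_3) = 0xE8900
s_5 = Round(s_4, k_4) = 0x1B612
s_6 = Round(s_5, k_5) = 0xF8220

0xF8220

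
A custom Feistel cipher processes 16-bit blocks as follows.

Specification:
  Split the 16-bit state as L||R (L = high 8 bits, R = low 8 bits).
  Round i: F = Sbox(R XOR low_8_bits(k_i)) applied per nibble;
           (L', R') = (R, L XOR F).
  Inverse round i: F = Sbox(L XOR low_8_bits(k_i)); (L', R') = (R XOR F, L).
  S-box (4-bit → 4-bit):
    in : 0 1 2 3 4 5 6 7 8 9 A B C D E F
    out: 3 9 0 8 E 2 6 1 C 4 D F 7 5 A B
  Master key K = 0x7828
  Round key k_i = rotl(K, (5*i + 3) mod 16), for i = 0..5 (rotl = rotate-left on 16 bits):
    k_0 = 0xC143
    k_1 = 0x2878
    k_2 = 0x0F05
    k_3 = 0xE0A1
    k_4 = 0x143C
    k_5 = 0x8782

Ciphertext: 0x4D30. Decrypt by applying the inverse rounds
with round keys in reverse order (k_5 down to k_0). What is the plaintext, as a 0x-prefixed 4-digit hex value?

s_0 = ciphertext = 0x4D30
s_1 = InvRound(s_0, k_5) = 0x4B4D
s_2 = InvRound(s_1, k_4) = 0x5C4B
s_3 = InvRound(s_2, k_3) = 0xFE5C
s_4 = InvRound(s_3, k_2) = 0xE3FE
s_5 = InvRound(s_4, k_1) = 0xB1E3
s_6 = InvRound(s_5, k_0) = 0x53B1

0x53B1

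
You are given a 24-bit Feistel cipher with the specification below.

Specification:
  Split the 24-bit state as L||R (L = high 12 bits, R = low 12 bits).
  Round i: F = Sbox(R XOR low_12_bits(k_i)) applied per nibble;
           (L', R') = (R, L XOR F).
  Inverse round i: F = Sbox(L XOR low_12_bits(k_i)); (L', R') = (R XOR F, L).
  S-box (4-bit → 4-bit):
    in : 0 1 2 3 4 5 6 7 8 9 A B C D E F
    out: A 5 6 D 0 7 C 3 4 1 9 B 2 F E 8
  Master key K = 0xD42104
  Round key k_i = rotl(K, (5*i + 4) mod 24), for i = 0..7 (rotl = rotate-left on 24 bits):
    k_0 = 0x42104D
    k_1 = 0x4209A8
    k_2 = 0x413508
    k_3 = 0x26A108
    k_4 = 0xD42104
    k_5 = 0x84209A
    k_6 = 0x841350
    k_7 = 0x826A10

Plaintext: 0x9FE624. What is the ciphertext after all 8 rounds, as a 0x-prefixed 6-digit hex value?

s_0 = plaintext = 0x9FE624
s_1 = Round(s_0, k_0) = 0x62453F
s_2 = Round(s_1, k_1) = 0x53F437
s_3 = Round(s_2, k_2) = 0x4370E7
s_4 = Round(s_3, k_3) = 0x0E71DF
s_5 = Round(s_4, k_4) = 0x1DFA1C
s_6 = Round(s_5, k_5) = 0xA1C893
s_7 = Round(s_6, k_6) = 0x893131
s_8 = Round(s_7, k_7) = 0x1313F6

0x1313F6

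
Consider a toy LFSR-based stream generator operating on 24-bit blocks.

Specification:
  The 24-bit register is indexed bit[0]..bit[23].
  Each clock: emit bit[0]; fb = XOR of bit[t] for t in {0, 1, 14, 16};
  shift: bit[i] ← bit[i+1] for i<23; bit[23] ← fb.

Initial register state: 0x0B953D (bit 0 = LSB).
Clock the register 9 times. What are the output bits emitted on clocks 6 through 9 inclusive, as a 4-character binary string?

reg_0 = 0x0B953D
clock 1: out=1, reg = 0x05CA9E
clock 2: out=0, reg = 0x82E54F
clock 3: out=1, reg = 0xC172A7
clock 4: out=1, reg = 0x60B953
clock 5: out=1, reg = 0x305CA9
clock 6: out=1, reg = 0x182E54
clock 7: out=0, reg = 0x0C172A
clock 8: out=0, reg = 0x860B95
clock 9: out=1, reg = 0xC305CA

1001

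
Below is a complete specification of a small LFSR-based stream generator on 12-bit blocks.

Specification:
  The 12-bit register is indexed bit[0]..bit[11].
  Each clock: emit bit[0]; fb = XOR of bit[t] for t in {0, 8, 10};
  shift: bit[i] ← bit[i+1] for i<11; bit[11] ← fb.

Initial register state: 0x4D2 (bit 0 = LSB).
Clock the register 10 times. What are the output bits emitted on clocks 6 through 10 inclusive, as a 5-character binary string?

reg_0 = 0x4D2
clock 1: out=0, reg = 0xA69
clock 2: out=1, reg = 0xD34
clock 3: out=0, reg = 0x69A
clock 4: out=0, reg = 0xB4D
clock 5: out=1, reg = 0x5A6
clock 6: out=0, reg = 0x2D3
clock 7: out=1, reg = 0x969
clock 8: out=1, reg = 0x4B4
clock 9: out=0, reg = 0xA5A
clock 10: out=0, reg = 0x52D

01100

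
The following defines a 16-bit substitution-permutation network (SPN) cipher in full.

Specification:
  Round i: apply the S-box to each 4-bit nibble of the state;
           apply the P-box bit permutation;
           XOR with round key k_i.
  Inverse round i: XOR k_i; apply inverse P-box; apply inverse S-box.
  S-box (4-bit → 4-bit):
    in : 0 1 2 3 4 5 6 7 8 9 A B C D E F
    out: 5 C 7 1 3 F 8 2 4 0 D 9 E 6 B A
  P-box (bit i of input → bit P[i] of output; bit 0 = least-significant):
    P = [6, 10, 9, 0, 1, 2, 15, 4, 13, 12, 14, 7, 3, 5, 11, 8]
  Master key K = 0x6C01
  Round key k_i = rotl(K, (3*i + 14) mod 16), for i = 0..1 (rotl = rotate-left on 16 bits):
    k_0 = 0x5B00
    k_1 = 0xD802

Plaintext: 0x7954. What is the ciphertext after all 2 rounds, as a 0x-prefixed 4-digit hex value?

s_0 = plaintext = 0x7954
s_1 = Round(s_0, k_0) = 0xDF76
s_2 = Round(s_1, k_1) = 0xC0A7

0xC0A7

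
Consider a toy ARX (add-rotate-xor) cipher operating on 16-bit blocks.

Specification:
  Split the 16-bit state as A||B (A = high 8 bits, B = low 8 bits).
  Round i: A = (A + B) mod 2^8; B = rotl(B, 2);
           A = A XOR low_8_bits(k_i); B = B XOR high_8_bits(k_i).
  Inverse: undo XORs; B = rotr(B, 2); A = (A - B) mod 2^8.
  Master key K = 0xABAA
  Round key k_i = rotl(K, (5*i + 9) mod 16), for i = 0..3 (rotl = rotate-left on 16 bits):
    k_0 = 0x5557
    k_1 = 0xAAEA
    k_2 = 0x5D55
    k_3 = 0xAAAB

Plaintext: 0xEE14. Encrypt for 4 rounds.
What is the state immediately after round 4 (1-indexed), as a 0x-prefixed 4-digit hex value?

0x4934

s_0 = plaintext = 0xEE14
s_1 = Round(s_0, k_0) = 0x5505
s_2 = Round(s_1, k_1) = 0xB0BE
s_3 = Round(s_2, k_2) = 0x3BA7
s_4 = Round(s_3, k_3) = 0x4934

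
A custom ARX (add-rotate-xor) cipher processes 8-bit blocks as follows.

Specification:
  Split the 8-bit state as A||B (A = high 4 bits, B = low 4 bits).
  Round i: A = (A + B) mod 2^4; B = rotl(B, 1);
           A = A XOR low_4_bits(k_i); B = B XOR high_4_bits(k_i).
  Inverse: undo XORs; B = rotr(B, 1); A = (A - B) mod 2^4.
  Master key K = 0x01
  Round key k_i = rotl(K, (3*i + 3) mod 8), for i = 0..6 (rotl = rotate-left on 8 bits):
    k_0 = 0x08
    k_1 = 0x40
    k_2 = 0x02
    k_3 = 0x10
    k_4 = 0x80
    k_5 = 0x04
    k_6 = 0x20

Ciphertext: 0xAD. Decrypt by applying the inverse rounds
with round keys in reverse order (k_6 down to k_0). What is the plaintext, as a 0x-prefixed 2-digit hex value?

0xEB

s_0 = ciphertext = 0xAD
s_1 = InvRound(s_0, k_6) = 0xBF
s_2 = InvRound(s_1, k_5) = 0x0F
s_3 = InvRound(s_2, k_4) = 0x5B
s_4 = InvRound(s_3, k_3) = 0x05
s_5 = InvRound(s_4, k_2) = 0x8A
s_6 = InvRound(s_5, k_1) = 0x17
s_7 = InvRound(s_6, k_0) = 0xEB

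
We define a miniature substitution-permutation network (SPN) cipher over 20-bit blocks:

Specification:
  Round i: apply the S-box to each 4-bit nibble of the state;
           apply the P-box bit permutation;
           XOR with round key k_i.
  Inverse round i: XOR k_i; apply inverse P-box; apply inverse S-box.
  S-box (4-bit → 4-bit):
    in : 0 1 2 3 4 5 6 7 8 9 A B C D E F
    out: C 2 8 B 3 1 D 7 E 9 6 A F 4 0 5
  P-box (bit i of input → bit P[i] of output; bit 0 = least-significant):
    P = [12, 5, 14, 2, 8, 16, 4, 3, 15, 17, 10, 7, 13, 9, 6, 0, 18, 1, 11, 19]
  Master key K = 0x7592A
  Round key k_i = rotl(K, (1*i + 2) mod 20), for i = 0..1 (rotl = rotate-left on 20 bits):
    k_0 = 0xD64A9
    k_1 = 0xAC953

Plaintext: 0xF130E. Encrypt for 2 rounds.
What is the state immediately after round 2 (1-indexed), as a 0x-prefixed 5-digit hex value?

s_0 = plaintext = 0xF130E
s_1 = Round(s_0, k_0) = 0xBEE31
s_2 = Round(s_1, k_1) = 0x3C879

0x3C879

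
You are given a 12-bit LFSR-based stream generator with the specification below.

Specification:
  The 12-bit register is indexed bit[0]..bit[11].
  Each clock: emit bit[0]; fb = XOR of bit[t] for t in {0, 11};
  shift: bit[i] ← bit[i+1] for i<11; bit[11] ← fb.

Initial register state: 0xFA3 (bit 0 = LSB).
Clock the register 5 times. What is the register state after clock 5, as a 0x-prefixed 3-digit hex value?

reg_0 = 0xFA3
clock 1: out=1, reg = 0x7D1
clock 2: out=1, reg = 0xBE8
clock 3: out=0, reg = 0xDF4
clock 4: out=0, reg = 0xEFA
clock 5: out=0, reg = 0xF7D

0xF7D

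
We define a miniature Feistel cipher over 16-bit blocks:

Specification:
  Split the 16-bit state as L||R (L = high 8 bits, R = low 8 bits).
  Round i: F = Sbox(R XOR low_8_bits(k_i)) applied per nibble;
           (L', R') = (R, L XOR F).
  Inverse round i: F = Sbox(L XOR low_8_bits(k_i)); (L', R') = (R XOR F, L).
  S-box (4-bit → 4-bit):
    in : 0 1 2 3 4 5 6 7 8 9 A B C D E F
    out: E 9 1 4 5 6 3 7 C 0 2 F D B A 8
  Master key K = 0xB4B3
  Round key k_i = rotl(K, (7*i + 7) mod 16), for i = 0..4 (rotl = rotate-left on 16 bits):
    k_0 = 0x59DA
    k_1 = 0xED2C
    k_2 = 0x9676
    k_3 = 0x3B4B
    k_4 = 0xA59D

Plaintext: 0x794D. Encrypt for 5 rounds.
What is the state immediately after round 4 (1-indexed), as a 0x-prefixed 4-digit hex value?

s_0 = plaintext = 0x794D
s_1 = Round(s_0, k_0) = 0x4D7E
s_2 = Round(s_1, k_1) = 0x7E2C
s_3 = Round(s_2, k_2) = 0x2C1C
s_4 = Round(s_3, k_3) = 0x1C4B
s_5 = Round(s_4, k_4) = 0x4BAF

0x1C4B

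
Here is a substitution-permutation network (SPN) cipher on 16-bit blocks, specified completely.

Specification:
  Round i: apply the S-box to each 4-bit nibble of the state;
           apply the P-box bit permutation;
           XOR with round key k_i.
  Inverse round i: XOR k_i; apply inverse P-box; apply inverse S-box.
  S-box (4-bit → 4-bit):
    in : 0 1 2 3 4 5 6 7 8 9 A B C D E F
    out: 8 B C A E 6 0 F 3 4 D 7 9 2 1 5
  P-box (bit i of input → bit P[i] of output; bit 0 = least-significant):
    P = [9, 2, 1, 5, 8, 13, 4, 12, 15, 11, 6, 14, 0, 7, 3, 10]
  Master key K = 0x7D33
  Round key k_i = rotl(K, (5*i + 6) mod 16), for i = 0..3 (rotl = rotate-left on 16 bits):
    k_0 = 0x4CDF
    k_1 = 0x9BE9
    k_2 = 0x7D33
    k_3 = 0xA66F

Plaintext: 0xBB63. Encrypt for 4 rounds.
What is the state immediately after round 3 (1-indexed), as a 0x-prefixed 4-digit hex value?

s_0 = plaintext = 0xBB63
s_1 = Round(s_0, k_0) = 0xC432
s_2 = Round(s_1, k_1) = 0xE78A
s_3 = Round(s_2, k_2) = 0x9650
s_4 = Round(s_3, k_3) = 0x8657

0x9650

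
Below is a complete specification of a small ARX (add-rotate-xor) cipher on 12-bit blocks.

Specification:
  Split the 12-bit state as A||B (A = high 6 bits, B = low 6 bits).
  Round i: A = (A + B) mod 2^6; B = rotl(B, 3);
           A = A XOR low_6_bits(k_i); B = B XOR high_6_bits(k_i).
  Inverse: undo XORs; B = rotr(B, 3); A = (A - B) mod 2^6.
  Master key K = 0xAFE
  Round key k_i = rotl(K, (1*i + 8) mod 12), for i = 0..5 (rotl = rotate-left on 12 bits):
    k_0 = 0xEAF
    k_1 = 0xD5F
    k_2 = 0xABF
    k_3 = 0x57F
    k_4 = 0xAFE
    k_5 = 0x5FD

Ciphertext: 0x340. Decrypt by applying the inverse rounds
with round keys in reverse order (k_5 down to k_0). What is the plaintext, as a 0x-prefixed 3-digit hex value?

s_0 = ciphertext = 0x340
s_1 = InvRound(s_0, k_5) = 0xDBA
s_2 = InvRound(s_1, k_4) = 0xF8A
s_3 = InvRound(s_2, k_3) = 0x1BB
s_4 = InvRound(s_3, k_2) = 0xBCA
s_5 = InvRound(s_4, k_1) = 0xC7F
s_6 = InvRound(s_5, k_0) = 0xDA8

0xDA8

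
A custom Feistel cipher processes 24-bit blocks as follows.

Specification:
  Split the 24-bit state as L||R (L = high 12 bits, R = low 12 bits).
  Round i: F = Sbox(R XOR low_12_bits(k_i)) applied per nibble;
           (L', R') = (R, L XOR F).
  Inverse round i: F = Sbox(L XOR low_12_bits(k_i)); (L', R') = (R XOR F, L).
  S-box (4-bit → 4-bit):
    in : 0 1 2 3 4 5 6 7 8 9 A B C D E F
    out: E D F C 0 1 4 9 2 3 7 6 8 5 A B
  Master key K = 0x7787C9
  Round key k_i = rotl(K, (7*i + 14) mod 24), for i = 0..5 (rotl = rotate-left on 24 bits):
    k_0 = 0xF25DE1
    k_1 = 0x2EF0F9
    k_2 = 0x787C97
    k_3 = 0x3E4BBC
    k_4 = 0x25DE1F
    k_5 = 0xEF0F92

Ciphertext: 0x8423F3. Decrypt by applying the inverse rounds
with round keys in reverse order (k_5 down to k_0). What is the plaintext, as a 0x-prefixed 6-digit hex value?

s_0 = ciphertext = 0x8423F3
s_1 = InvRound(s_0, k_5) = 0xAAD842
s_2 = InvRound(s_1, k_4) = 0x82DAAD
s_3 = InvRound(s_2, k_3) = 0x69082D
s_4 = InvRound(s_3, k_2) = 0xFC4690
s_5 = InvRound(s_4, k_1) = 0xD55FC4
s_6 = InvRound(s_5, k_0) = 0x1A4D55

0x1A4D55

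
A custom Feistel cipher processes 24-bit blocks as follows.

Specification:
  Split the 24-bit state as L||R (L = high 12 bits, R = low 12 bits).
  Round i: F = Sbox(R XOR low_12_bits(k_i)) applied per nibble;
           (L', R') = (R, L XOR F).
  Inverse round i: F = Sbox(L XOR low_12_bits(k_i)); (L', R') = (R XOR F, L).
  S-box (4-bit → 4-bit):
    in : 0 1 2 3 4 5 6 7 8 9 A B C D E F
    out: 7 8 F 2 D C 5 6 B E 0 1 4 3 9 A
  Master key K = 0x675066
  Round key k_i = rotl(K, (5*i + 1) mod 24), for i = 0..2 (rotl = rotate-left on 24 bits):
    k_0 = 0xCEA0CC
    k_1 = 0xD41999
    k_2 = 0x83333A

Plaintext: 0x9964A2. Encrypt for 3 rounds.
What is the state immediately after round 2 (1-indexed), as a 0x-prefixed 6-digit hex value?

s_0 = plaintext = 0x9964A2
s_1 = Round(s_0, k_0) = 0x4A24CF
s_2 = Round(s_1, k_1) = 0x4CF767
s_3 = Round(s_2, k_2) = 0x76790C

0x4CF767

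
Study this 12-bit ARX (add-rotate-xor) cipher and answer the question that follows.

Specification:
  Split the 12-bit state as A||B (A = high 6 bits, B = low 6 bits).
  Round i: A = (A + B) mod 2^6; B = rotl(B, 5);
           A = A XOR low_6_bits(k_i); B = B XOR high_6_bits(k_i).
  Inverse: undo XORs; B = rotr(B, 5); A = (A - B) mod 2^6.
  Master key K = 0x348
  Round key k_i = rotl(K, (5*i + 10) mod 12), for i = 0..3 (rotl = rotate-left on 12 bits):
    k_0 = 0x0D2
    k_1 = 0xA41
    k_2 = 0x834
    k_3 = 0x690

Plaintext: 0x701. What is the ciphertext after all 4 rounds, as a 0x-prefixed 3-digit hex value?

0xECC

s_0 = plaintext = 0x701
s_1 = Round(s_0, k_0) = 0x3E3
s_2 = Round(s_1, k_1) = 0xCD8
s_3 = Round(s_2, k_2) = 0xFEC
s_4 = Round(s_3, k_3) = 0xECC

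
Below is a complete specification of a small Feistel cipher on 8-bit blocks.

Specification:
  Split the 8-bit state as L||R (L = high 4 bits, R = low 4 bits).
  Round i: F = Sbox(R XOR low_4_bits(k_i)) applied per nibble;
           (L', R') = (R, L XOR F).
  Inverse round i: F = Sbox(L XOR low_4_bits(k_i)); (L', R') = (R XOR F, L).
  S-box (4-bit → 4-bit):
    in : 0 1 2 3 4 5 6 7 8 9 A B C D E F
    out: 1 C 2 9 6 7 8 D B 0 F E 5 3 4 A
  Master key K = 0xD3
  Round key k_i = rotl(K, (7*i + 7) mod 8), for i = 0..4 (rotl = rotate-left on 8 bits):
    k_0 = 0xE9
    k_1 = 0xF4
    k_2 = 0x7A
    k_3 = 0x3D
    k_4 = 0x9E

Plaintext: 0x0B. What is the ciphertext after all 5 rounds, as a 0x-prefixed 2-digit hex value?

s_0 = plaintext = 0x0B
s_1 = Round(s_0, k_0) = 0xB2
s_2 = Round(s_1, k_1) = 0x23
s_3 = Round(s_2, k_2) = 0x32
s_4 = Round(s_3, k_3) = 0x29
s_5 = Round(s_4, k_4) = 0x9F

0x9F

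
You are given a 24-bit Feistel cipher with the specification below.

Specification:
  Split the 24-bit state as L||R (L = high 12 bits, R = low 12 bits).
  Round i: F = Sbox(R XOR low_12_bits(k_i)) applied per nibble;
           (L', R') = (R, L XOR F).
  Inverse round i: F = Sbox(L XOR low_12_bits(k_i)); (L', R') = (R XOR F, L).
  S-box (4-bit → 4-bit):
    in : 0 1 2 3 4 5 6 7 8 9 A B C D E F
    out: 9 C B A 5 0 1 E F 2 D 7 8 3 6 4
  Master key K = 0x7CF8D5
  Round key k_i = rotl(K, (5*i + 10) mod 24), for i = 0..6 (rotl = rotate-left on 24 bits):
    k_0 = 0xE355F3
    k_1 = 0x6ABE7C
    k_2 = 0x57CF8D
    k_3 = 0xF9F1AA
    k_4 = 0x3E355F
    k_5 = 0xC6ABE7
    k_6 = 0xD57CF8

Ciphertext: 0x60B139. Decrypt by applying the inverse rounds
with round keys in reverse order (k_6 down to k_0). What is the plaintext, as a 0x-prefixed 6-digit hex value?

s_0 = ciphertext = 0x60B139
s_1 = InvRound(s_0, k_6) = 0xC7360B
s_2 = InvRound(s_1, k_5) = 0x82EC73
s_3 = InvRound(s_2, k_4) = 0xF9F82E
s_4 = InvRound(s_3, k_3) = 0xE8EF9F
s_5 = InvRound(s_4, k_2) = 0x305E8E
s_6 = InvRound(s_5, k_1) = 0xD6C305
s_7 = InvRound(s_6, k_0) = 0xC21D6C

0xC21D6C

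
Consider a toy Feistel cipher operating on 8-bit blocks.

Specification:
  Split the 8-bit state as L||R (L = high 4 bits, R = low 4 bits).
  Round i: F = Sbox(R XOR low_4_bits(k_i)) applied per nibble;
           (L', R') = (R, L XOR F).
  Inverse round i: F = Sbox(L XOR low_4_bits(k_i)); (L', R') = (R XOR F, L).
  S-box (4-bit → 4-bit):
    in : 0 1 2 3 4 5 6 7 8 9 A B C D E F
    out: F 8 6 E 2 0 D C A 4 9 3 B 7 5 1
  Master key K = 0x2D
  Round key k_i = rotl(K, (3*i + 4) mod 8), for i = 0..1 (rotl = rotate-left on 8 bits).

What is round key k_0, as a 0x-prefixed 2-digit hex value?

K = 0x2D
k_0 = rotl(K, (3*0+4) mod 8) = rotl(K, 4) = 0xD2

0xD2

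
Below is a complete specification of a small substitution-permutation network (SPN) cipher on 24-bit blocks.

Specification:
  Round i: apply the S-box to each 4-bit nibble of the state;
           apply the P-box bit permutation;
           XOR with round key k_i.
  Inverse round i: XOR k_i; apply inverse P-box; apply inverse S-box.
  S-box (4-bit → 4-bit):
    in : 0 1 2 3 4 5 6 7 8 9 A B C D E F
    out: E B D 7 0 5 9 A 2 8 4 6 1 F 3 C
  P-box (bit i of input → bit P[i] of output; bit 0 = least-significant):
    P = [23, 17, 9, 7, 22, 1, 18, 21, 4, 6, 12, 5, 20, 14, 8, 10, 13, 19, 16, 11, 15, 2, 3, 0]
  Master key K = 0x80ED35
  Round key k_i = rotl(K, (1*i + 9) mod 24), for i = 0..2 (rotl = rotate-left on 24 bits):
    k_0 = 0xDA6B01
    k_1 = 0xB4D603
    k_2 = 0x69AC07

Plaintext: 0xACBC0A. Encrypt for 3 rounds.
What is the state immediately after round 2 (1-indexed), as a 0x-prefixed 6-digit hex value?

0xDEB148

s_0 = plaintext = 0xACBC0A
s_1 = Round(s_0, k_0) = 0xFE081B
s_2 = Round(s_1, k_1) = 0xDEB148
s_3 = Round(s_2, k_2) = 0x634D7A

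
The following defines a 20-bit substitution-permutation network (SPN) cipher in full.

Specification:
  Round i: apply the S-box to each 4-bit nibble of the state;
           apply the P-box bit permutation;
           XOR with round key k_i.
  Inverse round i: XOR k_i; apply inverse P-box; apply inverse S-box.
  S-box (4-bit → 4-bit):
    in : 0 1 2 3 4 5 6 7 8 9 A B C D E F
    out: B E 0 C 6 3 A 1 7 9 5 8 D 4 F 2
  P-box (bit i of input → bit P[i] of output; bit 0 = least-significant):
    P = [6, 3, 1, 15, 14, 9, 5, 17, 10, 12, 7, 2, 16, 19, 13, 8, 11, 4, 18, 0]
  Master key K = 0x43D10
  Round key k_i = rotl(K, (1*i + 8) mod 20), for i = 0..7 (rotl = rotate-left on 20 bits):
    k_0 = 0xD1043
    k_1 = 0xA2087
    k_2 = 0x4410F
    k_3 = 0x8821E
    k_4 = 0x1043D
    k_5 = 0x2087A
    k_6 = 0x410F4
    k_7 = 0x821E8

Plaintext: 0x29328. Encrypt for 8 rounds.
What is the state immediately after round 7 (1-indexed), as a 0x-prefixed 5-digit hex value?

s_0 = plaintext = 0x29328
s_1 = Round(s_0, k_0) = 0xC118D
s_2 = Round(s_1, k_1) = 0x65B20
s_3 = Round(s_2, k_2) = 0xDC152
s_4 = Round(s_3, k_3) = 0xDF19A
s_5 = Round(s_4, k_4) = 0xF54FB
s_6 = Round(s_5, k_5) = 0xB9AEA
s_7 = Round(s_6, k_6) = 0x75717
s_8 = Round(s_7, k_7) = 0x32F88

0x75717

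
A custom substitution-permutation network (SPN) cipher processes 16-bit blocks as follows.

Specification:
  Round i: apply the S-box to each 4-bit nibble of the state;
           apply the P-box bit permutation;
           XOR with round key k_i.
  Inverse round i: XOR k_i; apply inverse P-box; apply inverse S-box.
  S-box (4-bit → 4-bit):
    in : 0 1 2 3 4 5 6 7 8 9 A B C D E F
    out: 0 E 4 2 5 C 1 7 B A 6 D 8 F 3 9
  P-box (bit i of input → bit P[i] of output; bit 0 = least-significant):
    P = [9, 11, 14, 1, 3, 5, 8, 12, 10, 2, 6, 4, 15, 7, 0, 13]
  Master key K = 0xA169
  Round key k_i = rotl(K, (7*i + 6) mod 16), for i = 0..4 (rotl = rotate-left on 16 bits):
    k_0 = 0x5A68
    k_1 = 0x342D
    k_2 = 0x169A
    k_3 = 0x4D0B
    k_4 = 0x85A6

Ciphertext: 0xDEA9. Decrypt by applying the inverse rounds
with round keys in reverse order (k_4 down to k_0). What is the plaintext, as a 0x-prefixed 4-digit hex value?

s_0 = ciphertext = 0xDEA9
s_1 = InvRound(s_0, k_4) = 0x23BD
s_2 = InvRound(s_1, k_3) = 0x983D
s_3 = InvRound(s_2, k_2) = 0x7E38
s_4 = InvRound(s_3, k_1) = 0x2907
s_5 = InvRound(s_4, k_0) = 0x5ADB

0x5ADB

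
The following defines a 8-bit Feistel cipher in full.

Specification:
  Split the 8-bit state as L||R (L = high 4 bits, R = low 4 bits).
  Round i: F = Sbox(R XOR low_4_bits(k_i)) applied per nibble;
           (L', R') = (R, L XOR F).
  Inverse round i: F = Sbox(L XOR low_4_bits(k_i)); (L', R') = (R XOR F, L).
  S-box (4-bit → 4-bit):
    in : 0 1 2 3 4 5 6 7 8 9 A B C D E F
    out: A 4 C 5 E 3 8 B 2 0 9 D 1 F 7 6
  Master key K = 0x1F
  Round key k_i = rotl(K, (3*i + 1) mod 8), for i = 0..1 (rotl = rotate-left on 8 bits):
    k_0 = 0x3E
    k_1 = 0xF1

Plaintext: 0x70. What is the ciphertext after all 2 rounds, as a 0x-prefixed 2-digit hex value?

s_0 = plaintext = 0x70
s_1 = Round(s_0, k_0) = 0x00
s_2 = Round(s_1, k_1) = 0x04

0x04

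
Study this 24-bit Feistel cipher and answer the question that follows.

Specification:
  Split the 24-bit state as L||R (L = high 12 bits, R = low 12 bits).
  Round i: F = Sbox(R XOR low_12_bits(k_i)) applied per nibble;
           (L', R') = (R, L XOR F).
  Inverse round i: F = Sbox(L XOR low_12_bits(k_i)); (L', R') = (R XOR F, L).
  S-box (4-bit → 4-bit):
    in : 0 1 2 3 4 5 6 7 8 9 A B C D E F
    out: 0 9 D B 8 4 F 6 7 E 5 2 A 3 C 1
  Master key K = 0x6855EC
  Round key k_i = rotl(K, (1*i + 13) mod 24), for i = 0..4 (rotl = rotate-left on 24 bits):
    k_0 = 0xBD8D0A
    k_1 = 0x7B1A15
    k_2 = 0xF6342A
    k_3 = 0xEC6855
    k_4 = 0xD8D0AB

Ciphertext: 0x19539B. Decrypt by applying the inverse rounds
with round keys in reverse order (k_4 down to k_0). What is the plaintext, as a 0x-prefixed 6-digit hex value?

0xB01AF9

s_0 = ciphertext = 0x19539B
s_1 = InvRound(s_0, k_4) = 0xA27195
s_2 = InvRound(s_1, k_3) = 0xCF8A27
s_3 = InvRound(s_2, k_2) = 0xD1ACF8
s_4 = InvRound(s_3, k_1) = 0xAF9D1A
s_5 = InvRound(s_4, k_0) = 0xB01AF9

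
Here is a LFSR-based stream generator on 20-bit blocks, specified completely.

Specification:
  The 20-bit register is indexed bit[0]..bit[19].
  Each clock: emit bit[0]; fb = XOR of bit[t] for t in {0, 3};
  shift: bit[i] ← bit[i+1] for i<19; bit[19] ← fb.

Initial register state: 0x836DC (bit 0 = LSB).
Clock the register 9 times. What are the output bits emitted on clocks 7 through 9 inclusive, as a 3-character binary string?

110

reg_0 = 0x836DC
clock 1: out=0, reg = 0xC1B6E
clock 2: out=0, reg = 0xE0DB7
clock 3: out=1, reg = 0xF06DB
clock 4: out=1, reg = 0x7836D
clock 5: out=1, reg = 0x3C1B6
clock 6: out=0, reg = 0x1E0DB
clock 7: out=1, reg = 0x0F06D
clock 8: out=1, reg = 0x07836
clock 9: out=0, reg = 0x03C1B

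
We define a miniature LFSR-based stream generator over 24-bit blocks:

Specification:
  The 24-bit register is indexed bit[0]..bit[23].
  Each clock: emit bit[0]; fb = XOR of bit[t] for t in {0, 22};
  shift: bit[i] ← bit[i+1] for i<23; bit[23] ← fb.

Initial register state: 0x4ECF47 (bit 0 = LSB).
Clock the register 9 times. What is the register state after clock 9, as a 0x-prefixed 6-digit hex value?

reg_0 = 0x4ECF47
clock 1: out=1, reg = 0x2767A3
clock 2: out=1, reg = 0x93B3D1
clock 3: out=1, reg = 0xC9D9E8
clock 4: out=0, reg = 0xE4ECF4
clock 5: out=0, reg = 0xF2767A
clock 6: out=0, reg = 0xF93B3D
clock 7: out=1, reg = 0x7C9D9E
clock 8: out=0, reg = 0xBE4ECF
clock 9: out=1, reg = 0xDF2767

0xDF2767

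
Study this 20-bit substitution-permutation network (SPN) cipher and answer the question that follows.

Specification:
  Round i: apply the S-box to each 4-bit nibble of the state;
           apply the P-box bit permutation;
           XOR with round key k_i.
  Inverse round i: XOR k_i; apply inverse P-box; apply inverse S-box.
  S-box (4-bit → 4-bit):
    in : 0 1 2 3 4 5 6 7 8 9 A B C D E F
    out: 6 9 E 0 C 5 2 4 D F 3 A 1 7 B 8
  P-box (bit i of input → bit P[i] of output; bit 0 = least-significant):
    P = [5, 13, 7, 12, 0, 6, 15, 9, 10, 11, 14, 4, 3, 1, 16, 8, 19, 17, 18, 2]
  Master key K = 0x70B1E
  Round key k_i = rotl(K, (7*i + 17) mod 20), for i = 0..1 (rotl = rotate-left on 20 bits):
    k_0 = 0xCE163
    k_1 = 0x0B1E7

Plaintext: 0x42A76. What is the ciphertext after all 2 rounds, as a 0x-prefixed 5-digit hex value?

0xFB403

s_0 = plaintext = 0x42A76
s_1 = Round(s_0, k_0) = 0x94C65
s_2 = Round(s_1, k_1) = 0xFB403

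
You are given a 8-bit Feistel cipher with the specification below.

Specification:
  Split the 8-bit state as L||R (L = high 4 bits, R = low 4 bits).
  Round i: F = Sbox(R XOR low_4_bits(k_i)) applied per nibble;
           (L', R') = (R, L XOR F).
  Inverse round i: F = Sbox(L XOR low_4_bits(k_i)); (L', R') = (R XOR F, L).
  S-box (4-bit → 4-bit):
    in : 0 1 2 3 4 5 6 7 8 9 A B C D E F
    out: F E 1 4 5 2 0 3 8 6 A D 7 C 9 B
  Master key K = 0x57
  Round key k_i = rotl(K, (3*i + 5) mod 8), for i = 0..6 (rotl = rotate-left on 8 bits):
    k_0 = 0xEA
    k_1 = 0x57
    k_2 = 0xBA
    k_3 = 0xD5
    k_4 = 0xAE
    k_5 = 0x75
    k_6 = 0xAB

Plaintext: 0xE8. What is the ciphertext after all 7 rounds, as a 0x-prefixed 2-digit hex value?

s_0 = plaintext = 0xE8
s_1 = Round(s_0, k_0) = 0x8F
s_2 = Round(s_1, k_1) = 0xF0
s_3 = Round(s_2, k_2) = 0x05
s_4 = Round(s_3, k_3) = 0x5F
s_5 = Round(s_4, k_4) = 0xFB
s_6 = Round(s_5, k_5) = 0xB6
s_7 = Round(s_6, k_6) = 0x67

0x67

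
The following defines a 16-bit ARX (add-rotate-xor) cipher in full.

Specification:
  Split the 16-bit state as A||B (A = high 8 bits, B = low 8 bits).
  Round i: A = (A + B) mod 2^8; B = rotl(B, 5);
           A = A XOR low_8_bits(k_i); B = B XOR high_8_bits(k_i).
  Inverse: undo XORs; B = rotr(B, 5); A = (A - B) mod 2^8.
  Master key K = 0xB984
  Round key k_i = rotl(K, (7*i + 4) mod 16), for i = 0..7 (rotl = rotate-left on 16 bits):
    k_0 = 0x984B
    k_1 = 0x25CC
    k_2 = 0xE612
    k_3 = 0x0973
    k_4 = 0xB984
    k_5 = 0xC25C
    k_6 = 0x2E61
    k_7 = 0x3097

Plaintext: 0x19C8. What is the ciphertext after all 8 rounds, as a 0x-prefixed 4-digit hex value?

s_0 = plaintext = 0x19C8
s_1 = Round(s_0, k_0) = 0xAA81
s_2 = Round(s_1, k_1) = 0xE715
s_3 = Round(s_2, k_2) = 0xEE44
s_4 = Round(s_3, k_3) = 0x4181
s_5 = Round(s_4, k_4) = 0x4689
s_6 = Round(s_5, k_5) = 0x93F3
s_7 = Round(s_6, k_6) = 0xE750
s_8 = Round(s_7, k_7) = 0xA03A

0xA03A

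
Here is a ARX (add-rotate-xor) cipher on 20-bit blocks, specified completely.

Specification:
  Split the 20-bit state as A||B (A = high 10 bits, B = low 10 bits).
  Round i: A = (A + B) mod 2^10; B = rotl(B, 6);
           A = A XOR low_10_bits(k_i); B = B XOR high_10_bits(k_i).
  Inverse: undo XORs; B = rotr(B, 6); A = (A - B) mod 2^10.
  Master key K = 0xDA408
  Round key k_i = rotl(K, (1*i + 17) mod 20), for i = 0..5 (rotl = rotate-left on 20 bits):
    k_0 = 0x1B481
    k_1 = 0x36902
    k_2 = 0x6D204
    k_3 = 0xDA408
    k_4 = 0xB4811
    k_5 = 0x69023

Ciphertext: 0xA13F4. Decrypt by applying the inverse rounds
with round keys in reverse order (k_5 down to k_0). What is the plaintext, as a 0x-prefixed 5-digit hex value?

s_0 = ciphertext = 0xA13F4
s_1 = InvRound(s_0, k_5) = 0x67909
s_2 = InvRound(s_1, k_4) = 0xF41BF
s_3 = InvRound(s_2, k_3) = 0x9B56B
s_4 = InvRound(s_3, k_2) = 0x9D9F3
s_5 = InvRound(s_4, k_1) = 0x38294
s_6 = InvRound(s_5, k_0) = 0x31B9B

0x31B9B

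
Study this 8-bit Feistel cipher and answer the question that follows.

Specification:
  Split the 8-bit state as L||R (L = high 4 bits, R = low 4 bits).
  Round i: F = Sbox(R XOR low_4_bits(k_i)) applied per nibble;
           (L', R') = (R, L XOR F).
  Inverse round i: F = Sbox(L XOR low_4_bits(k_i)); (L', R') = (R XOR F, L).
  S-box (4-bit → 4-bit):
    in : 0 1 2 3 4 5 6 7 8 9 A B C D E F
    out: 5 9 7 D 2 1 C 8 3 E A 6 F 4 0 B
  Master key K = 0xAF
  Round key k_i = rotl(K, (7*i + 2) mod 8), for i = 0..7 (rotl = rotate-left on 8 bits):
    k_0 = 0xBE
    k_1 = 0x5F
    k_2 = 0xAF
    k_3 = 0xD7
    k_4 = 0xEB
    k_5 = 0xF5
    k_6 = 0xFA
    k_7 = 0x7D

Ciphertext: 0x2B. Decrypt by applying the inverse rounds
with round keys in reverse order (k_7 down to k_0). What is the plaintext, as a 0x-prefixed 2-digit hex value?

0x61

s_0 = ciphertext = 0x2B
s_1 = InvRound(s_0, k_7) = 0x02
s_2 = InvRound(s_1, k_6) = 0x80
s_3 = InvRound(s_2, k_5) = 0x48
s_4 = InvRound(s_3, k_4) = 0x34
s_5 = InvRound(s_4, k_3) = 0x63
s_6 = InvRound(s_5, k_2) = 0xD6
s_7 = InvRound(s_6, k_1) = 0x1D
s_8 = InvRound(s_7, k_0) = 0x61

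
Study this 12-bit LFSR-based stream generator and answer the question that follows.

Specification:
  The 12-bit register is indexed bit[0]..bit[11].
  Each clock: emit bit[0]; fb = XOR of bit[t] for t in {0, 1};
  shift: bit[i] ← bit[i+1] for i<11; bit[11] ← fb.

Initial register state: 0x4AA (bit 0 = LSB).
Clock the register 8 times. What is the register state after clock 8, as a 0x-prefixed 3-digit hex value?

0xFF4

reg_0 = 0x4AA
clock 1: out=0, reg = 0xA55
clock 2: out=1, reg = 0xD2A
clock 3: out=0, reg = 0xE95
clock 4: out=1, reg = 0xF4A
clock 5: out=0, reg = 0xFA5
clock 6: out=1, reg = 0xFD2
clock 7: out=0, reg = 0xFE9
clock 8: out=1, reg = 0xFF4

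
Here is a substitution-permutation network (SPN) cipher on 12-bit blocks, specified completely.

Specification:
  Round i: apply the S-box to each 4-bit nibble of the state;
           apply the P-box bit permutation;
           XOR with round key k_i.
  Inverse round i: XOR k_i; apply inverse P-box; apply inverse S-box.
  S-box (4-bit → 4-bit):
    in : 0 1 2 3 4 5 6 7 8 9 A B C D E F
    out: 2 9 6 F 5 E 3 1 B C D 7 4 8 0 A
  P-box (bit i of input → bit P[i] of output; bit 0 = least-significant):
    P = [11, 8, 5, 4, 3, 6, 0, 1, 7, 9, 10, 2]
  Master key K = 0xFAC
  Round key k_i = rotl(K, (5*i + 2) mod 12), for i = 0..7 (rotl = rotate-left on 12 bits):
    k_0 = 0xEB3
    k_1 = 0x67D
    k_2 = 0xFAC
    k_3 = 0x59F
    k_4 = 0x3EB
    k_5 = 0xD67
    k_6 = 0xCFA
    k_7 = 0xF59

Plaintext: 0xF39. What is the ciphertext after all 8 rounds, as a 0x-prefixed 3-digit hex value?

0x655

s_0 = plaintext = 0xF39
s_1 = Round(s_0, k_0) = 0xCCC
s_2 = Round(s_1, k_1) = 0x25C
s_3 = Round(s_2, k_2) = 0x9CF
s_4 = Round(s_3, k_3) = 0x08A
s_5 = Round(s_4, k_4) = 0x991
s_6 = Round(s_5, k_5) = 0x170
s_7 = Round(s_6, k_6) = 0xD76
s_8 = Round(s_7, k_7) = 0x655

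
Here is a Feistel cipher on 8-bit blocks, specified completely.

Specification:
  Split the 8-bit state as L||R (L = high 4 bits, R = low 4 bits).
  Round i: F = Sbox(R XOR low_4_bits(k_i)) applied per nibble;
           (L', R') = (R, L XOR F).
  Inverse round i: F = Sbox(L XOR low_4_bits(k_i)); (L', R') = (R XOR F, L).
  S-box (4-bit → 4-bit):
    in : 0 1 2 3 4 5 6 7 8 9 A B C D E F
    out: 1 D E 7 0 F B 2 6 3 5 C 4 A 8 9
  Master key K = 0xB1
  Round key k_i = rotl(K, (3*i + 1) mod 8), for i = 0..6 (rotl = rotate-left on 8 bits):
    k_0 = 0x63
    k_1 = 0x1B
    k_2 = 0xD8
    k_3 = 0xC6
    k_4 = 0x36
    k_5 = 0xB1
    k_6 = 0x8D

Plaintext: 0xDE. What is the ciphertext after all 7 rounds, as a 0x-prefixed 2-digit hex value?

s_0 = plaintext = 0xDE
s_1 = Round(s_0, k_0) = 0xE7
s_2 = Round(s_1, k_1) = 0x7A
s_3 = Round(s_2, k_2) = 0xA9
s_4 = Round(s_3, k_3) = 0x93
s_5 = Round(s_4, k_4) = 0x36
s_6 = Round(s_5, k_5) = 0x61
s_7 = Round(s_6, k_6) = 0x12

0x12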